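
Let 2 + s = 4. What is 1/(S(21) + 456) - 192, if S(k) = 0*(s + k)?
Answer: -87551/456 ≈ -192.00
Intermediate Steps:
s = 2 (s = -2 + 4 = 2)
S(k) = 0 (S(k) = 0*(2 + k) = 0)
1/(S(21) + 456) - 192 = 1/(0 + 456) - 192 = 1/456 - 192 = -87551/456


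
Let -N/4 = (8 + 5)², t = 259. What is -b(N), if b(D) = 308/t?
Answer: -44/37 ≈ -1.1892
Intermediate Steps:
N = -676 (N = -4*(8 + 5)² = -4*13² = -4*169 = -676)
b(D) = 44/37 (b(D) = 308/259 = 308*(1/259) = 44/37)
-b(N) = -1*44/37 = -44/37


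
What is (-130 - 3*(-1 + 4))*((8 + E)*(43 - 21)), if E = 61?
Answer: -211002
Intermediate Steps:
(-130 - 3*(-1 + 4))*((8 + E)*(43 - 21)) = (-130 - 3*(-1 + 4))*((8 + 61)*(43 - 21)) = (-130 - 3*3)*(69*22) = (-130 - 9)*1518 = -139*1518 = -211002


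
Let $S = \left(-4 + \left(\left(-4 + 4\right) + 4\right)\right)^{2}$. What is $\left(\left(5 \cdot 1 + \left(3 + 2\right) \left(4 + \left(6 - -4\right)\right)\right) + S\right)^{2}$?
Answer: $5625$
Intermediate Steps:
$S = 0$ ($S = \left(-4 + \left(0 + 4\right)\right)^{2} = \left(-4 + 4\right)^{2} = 0^{2} = 0$)
$\left(\left(5 \cdot 1 + \left(3 + 2\right) \left(4 + \left(6 - -4\right)\right)\right) + S\right)^{2} = \left(\left(5 \cdot 1 + \left(3 + 2\right) \left(4 + \left(6 - -4\right)\right)\right) + 0\right)^{2} = \left(\left(5 + 5 \left(4 + \left(6 + 4\right)\right)\right) + 0\right)^{2} = \left(\left(5 + 5 \left(4 + 10\right)\right) + 0\right)^{2} = \left(\left(5 + 5 \cdot 14\right) + 0\right)^{2} = \left(\left(5 + 70\right) + 0\right)^{2} = \left(75 + 0\right)^{2} = 75^{2} = 5625$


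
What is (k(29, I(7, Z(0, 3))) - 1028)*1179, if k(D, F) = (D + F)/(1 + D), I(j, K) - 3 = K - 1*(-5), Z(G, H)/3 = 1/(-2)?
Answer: -24212337/20 ≈ -1.2106e+6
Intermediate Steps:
Z(G, H) = -3/2 (Z(G, H) = 3/(-2) = 3*(-1/2) = -3/2)
I(j, K) = 8 + K (I(j, K) = 3 + (K - 1*(-5)) = 3 + (K + 5) = 3 + (5 + K) = 8 + K)
k(D, F) = (D + F)/(1 + D)
(k(29, I(7, Z(0, 3))) - 1028)*1179 = ((29 + (8 - 3/2))/(1 + 29) - 1028)*1179 = ((29 + 13/2)/30 - 1028)*1179 = ((1/30)*(71/2) - 1028)*1179 = (71/60 - 1028)*1179 = -61609/60*1179 = -24212337/20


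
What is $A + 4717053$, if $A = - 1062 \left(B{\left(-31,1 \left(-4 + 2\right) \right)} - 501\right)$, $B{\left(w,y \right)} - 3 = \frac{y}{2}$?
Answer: $5246991$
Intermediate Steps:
$B{\left(w,y \right)} = 3 + \frac{y}{2}$
$A = 529938$ ($A = - 1062 \left(\left(3 + \frac{1 \left(-4 + 2\right)}{2}\right) - 501\right) = - 1062 \left(\left(3 + \frac{1 \left(-2\right)}{2}\right) - 501\right) = - 1062 \left(\left(3 + \frac{1}{2} \left(-2\right)\right) - 501\right) = - 1062 \left(\left(3 - 1\right) - 501\right) = - 1062 \left(2 - 501\right) = \left(-1062\right) \left(-499\right) = 529938$)
$A + 4717053 = 529938 + 4717053 = 5246991$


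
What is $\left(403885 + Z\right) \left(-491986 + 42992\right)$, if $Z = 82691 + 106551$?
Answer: $-266310464238$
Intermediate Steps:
$Z = 189242$
$\left(403885 + Z\right) \left(-491986 + 42992\right) = \left(403885 + 189242\right) \left(-491986 + 42992\right) = 593127 \left(-448994\right) = -266310464238$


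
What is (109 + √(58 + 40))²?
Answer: 11979 + 1526*√2 ≈ 14137.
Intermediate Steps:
(109 + √(58 + 40))² = (109 + √98)² = (109 + 7*√2)²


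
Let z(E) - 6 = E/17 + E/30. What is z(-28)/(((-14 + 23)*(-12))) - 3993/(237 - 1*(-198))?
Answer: -1839109/199665 ≈ -9.2110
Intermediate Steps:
z(E) = 6 + 47*E/510 (z(E) = 6 + (E/17 + E/30) = 6 + 47*E/510)
z(-28)/(((-14 + 23)*(-12))) - 3993/(237 - 1*(-198)) = (6 + (47/510)*(-28))/(((-14 + 23)*(-12))) - 3993/(237 - 1*(-198)) = (6 - 658/255)/((9*(-12))) - 3993/(237 + 198) = (872/255)/(-108) - 3993/435 = (872/255)*(-1/108) - 3993*1/435 = -218/6885 - 1331/145 = -1839109/199665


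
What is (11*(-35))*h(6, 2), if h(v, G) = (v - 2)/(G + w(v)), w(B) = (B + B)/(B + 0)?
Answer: -385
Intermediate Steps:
w(B) = 2 (w(B) = (2*B)/B = 2)
h(v, G) = (-2 + v)/(2 + G) (h(v, G) = (v - 2)/(G + 2) = (-2 + v)/(2 + G))
(11*(-35))*h(6, 2) = (11*(-35))*((-2 + 6)/(2 + 2)) = -385*4/4 = -385*1 = -385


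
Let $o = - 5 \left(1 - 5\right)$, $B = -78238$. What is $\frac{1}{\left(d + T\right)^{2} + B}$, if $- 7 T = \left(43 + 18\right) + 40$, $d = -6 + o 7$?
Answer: $- \frac{49}{3133093} \approx -1.5639 \cdot 10^{-5}$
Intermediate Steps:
$o = 20$ ($o = \left(-5\right) \left(-4\right) = 20$)
$d = 134$ ($d = -6 + 20 \cdot 7 = -6 + 140 = 134$)
$T = - \frac{101}{7}$ ($T = - \frac{\left(43 + 18\right) + 40}{7} = - \frac{61 + 40}{7} = \left(- \frac{1}{7}\right) 101 = - \frac{101}{7} \approx -14.429$)
$\frac{1}{\left(d + T\right)^{2} + B} = \frac{1}{\left(134 - \frac{101}{7}\right)^{2} - 78238} = \frac{1}{\left(\frac{837}{7}\right)^{2} - 78238} = \frac{1}{\frac{700569}{49} - 78238} = \frac{1}{- \frac{3133093}{49}} = - \frac{49}{3133093}$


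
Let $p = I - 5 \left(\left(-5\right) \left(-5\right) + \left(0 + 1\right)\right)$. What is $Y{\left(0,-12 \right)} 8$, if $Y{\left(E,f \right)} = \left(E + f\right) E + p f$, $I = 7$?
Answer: $11808$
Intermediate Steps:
$p = -123$ ($p = 7 - 5 \left(\left(-5\right) \left(-5\right) + \left(0 + 1\right)\right) = 7 - 5 \left(25 + 1\right) = 7 - 5 \cdot 26 = 7 - 130 = -123$)
$Y{\left(E,f \right)} = - 123 f + E \left(E + f\right)$ ($Y{\left(E,f \right)} = \left(E + f\right) E - 123 f = E \left(E + f\right) - 123 f = - 123 f + E \left(E + f\right)$)
$Y{\left(0,-12 \right)} 8 = \left(0^{2} - -1476 + 0 \left(-12\right)\right) 8 = \left(0 + 1476 + 0\right) 8 = 1476 \cdot 8 = 11808$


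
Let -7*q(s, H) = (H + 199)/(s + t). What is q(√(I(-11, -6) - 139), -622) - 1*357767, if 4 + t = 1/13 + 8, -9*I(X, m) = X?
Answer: 2*(-32556797*√310 + 199089087*I)/(7*(-159*I + 26*√310)) ≈ -3.5777e+5 - 4.594*I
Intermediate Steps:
I(X, m) = -X/9
t = 53/13 (t = -4 + (1/13 + 8) = -4 + 105/13 = 53/13 ≈ 4.0769)
q(s, H) = -(199 + H)/(7*(53/13 + s)) (q(s, H) = -(H + 199)/(7*(s + 53/13)) = -(199 + H)/(7*(53/13 + s)))
q(√(I(-11, -6) - 139), -622) - 1*357767 = 13*(-199 - 1*(-622))/(7*(53 + 13*√(-⅑*(-11) - 139))) - 1*357767 = 13*(-199 + 622)/(7*(53 + 13*√(11/9 - 139))) - 357767 = (13/7)*423/(53 + 13*√(-1240/9)) - 357767 = (13/7)*423/(53 + 13*(2*I*√310/3)) - 357767 = (13/7)*423/(53 + 26*I*√310/3) - 357767 = 5499/(7*(53 + 26*I*√310/3)) - 357767 = -357767 + 5499/(7*(53 + 26*I*√310/3))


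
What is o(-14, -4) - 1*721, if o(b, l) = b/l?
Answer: -1435/2 ≈ -717.50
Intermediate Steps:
o(-14, -4) - 1*721 = -14/(-4) - 1*721 = -14*(-¼) - 721 = 7/2 - 721 = -1435/2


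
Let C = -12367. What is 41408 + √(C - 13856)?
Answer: 41408 + I*√26223 ≈ 41408.0 + 161.94*I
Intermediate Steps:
41408 + √(C - 13856) = 41408 + √(-12367 - 13856) = 41408 + √(-26223) = 41408 + I*√26223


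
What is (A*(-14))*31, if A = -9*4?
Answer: 15624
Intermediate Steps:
A = -36
(A*(-14))*31 = -36*(-14)*31 = 504*31 = 15624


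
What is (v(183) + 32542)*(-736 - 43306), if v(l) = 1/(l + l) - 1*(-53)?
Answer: -4306647331/3 ≈ -1.4355e+9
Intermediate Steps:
v(l) = 53 + 1/(2*l) (v(l) = 1/(2*l) + 53 = 53 + 1/(2*l))
(v(183) + 32542)*(-736 - 43306) = ((53 + (½)/183) + 32542)*(-736 - 43306) = ((53 + (½)*(1/183)) + 32542)*(-44042) = ((53 + 1/366) + 32542)*(-44042) = (19399/366 + 32542)*(-44042) = (11929771/366)*(-44042) = -4306647331/3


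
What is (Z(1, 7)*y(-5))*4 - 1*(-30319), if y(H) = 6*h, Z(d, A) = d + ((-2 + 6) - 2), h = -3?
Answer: 30103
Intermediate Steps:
Z(d, A) = 2 + d (Z(d, A) = d + (4 - 2) = d + 2 = 2 + d)
y(H) = -18 (y(H) = 6*(-3) = -18)
(Z(1, 7)*y(-5))*4 - 1*(-30319) = ((2 + 1)*(-18))*4 - 1*(-30319) = (3*(-18))*4 + 30319 = -54*4 + 30319 = -216 + 30319 = 30103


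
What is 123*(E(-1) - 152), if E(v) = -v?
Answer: -18573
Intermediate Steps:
123*(E(-1) - 152) = 123*(-1*(-1) - 152) = 123*(1 - 152) = 123*(-151) = -18573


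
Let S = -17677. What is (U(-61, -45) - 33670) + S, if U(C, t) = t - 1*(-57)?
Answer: -51335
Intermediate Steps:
U(C, t) = 57 + t (U(C, t) = t + 57 = 57 + t)
(U(-61, -45) - 33670) + S = ((57 - 45) - 33670) - 17677 = (12 - 33670) - 17677 = -33658 - 17677 = -51335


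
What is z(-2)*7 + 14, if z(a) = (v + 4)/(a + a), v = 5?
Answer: -7/4 ≈ -1.7500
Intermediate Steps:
z(a) = 9/(2*a) (z(a) = (5 + 4)/(a + a) = 9/((2*a)) = 9*(1/(2*a)) = 9/(2*a))
z(-2)*7 + 14 = ((9/2)/(-2))*7 + 14 = ((9/2)*(-1/2))*7 + 14 = -9/4*7 + 14 = -63/4 + 14 = -7/4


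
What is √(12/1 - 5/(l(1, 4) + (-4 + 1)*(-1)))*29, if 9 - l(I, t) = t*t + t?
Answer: 29*√202/4 ≈ 103.04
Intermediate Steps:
l(I, t) = 9 - t - t² (l(I, t) = 9 - (t*t + t) = 9 - (t² + t) = 9 - (t + t²) = 9 + (-t - t²) = 9 - t - t²)
√(12/1 - 5/(l(1, 4) + (-4 + 1)*(-1)))*29 = √(12/1 - 5/((9 - 1*4 - 1*4²) + (-4 + 1)*(-1)))*29 = √(12*1 - 5/((9 - 4 - 1*16) - 3*(-1)))*29 = √(12 - 5/((9 - 4 - 16) + 3))*29 = √(12 - 5/(-11 + 3))*29 = √(12 - 5/(-8))*29 = √(12 - 5*(-⅛))*29 = √(12 + 5/8)*29 = √(101/8)*29 = (√202/4)*29 = 29*√202/4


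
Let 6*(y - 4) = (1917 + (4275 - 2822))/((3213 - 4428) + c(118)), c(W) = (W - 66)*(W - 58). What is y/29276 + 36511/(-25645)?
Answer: -1221622277843/858144991860 ≈ -1.4236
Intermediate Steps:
c(W) = (-66 + W)*(-58 + W)
y = 4909/1143 (y = 4 + ((1917 + (4275 - 2822))/((3213 - 4428) + (3828 + 118² - 124*118)))/6 = 4 + ((1917 + 1453)/(-1215 + (3828 + 13924 - 14632)))/6 = 4 + (3370/(-1215 + 3120))/6 = 4 + (3370/1905)/6 = 4 + (3370*(1/1905))/6 = 4 + (⅙)*(674/381) = 4 + 337/1143 = 4909/1143 ≈ 4.2948)
y/29276 + 36511/(-25645) = (4909/1143)/29276 + 36511/(-25645) = (4909/1143)*(1/29276) + 36511*(-1/25645) = 4909/33462468 - 36511/25645 = -1221622277843/858144991860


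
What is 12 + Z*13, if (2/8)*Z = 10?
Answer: 532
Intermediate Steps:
Z = 40 (Z = 4*10 = 40)
12 + Z*13 = 12 + 40*13 = 12 + 520 = 532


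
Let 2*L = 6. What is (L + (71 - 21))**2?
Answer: 2809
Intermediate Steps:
L = 3 (L = (1/2)*6 = 3)
(L + (71 - 21))**2 = (3 + (71 - 21))**2 = (3 + 50)**2 = 53**2 = 2809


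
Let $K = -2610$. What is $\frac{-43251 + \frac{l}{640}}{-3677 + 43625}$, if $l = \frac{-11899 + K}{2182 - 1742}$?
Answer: $- \frac{1107226919}{1022668800} \approx -1.0827$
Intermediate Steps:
$l = - \frac{1319}{40}$ ($l = \frac{-11899 - 2610}{2182 - 1742} = - \frac{14509}{2182 + \left(-6480 + 4738\right)} = - \frac{14509}{2182 - 1742} = - \frac{14509}{440} = \left(-14509\right) \frac{1}{440} = - \frac{1319}{40} \approx -32.975$)
$\frac{-43251 + \frac{l}{640}}{-3677 + 43625} = \frac{-43251 - \frac{1319}{40 \cdot 640}}{-3677 + 43625} = \frac{-43251 - \frac{1319}{25600}}{39948} = \left(-43251 - \frac{1319}{25600}\right) \frac{1}{39948} = \left(- \frac{1107226919}{25600}\right) \frac{1}{39948} = - \frac{1107226919}{1022668800}$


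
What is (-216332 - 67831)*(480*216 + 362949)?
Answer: -132598696527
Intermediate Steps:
(-216332 - 67831)*(480*216 + 362949) = -284163*(103680 + 362949) = -284163*466629 = -132598696527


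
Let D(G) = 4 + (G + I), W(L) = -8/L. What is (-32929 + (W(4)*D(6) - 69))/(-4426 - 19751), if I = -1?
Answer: 33016/24177 ≈ 1.3656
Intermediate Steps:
D(G) = 3 + G (D(G) = 4 + (G - 1) = 4 + (-1 + G) = 3 + G)
(-32929 + (W(4)*D(6) - 69))/(-4426 - 19751) = (-32929 + ((-8/4)*(3 + 6) - 69))/(-4426 - 19751) = (-32929 + (-8*1/4*9 - 69))/(-24177) = (-32929 + (-2*9 - 69))*(-1/24177) = (-32929 + (-18 - 69))*(-1/24177) = (-32929 - 87)*(-1/24177) = -33016*(-1/24177) = 33016/24177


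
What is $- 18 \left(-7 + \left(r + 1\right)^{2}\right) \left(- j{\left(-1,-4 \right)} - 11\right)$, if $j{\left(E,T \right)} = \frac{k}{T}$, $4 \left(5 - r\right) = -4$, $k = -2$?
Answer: $8694$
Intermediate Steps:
$r = 6$ ($r = 5 - -1 = 5 + 1 = 6$)
$j{\left(E,T \right)} = - \frac{2}{T}$
$- 18 \left(-7 + \left(r + 1\right)^{2}\right) \left(- j{\left(-1,-4 \right)} - 11\right) = - 18 \left(-7 + \left(6 + 1\right)^{2}\right) \left(- \frac{-2}{-4} - 11\right) = - 18 \left(-7 + 7^{2}\right) \left(- \frac{\left(-2\right) \left(-1\right)}{4} - 11\right) = - 18 \left(-7 + 49\right) \left(\left(-1\right) \frac{1}{2} - 11\right) = - 18 \cdot 42 \left(- \frac{1}{2} - 11\right) = - 18 \cdot 42 \left(- \frac{23}{2}\right) = \left(-18\right) \left(-483\right) = 8694$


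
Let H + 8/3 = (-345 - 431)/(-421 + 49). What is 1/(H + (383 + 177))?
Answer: 31/17342 ≈ 0.0017876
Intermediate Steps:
H = -18/31 (H = -8/3 + (-345 - 431)/(-421 + 49) = -8/3 - 776/(-372) = -8/3 - 776*(-1/372) = -8/3 + 194/93 = -18/31 ≈ -0.58065)
1/(H + (383 + 177)) = 1/(-18/31 + (383 + 177)) = 1/(-18/31 + 560) = 1/(17342/31) = 31/17342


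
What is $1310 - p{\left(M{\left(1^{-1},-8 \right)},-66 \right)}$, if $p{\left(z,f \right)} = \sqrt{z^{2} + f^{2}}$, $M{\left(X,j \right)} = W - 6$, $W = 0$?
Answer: $1310 - 6 \sqrt{122} \approx 1243.7$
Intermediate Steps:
$M{\left(X,j \right)} = -6$ ($M{\left(X,j \right)} = 0 - 6 = -6$)
$p{\left(z,f \right)} = \sqrt{f^{2} + z^{2}}$
$1310 - p{\left(M{\left(1^{-1},-8 \right)},-66 \right)} = 1310 - \sqrt{\left(-66\right)^{2} + \left(-6\right)^{2}} = 1310 - \sqrt{4356 + 36} = 1310 - \sqrt{4392} = 1310 - 6 \sqrt{122}$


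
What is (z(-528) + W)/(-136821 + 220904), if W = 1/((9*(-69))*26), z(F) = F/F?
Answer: 16145/1357604118 ≈ 1.1892e-5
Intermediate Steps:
z(F) = 1
W = -1/16146 (W = 1/(-621*26) = 1/(-16146) = -1/16146 ≈ -6.1935e-5)
(z(-528) + W)/(-136821 + 220904) = (1 - 1/16146)/(-136821 + 220904) = (16145/16146)/84083 = (16145/16146)*(1/84083) = 16145/1357604118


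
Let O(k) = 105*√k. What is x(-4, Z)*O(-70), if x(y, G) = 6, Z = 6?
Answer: 630*I*√70 ≈ 5271.0*I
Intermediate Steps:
x(-4, Z)*O(-70) = 6*(105*√(-70)) = 6*(105*(I*√70)) = 6*(105*I*√70) = 630*I*√70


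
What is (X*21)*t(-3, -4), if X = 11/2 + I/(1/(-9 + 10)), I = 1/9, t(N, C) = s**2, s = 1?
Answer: 707/6 ≈ 117.83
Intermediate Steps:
t(N, C) = 1 (t(N, C) = 1**2 = 1)
I = 1/9 ≈ 0.11111
X = 101/18 (X = 11/2 + 1/(9*(1/(-9 + 10))) = 11*(1/2) + 1/(9*(1/1)) = 11/2 + (1/9)/1 = 11/2 + (1/9)*1 = 11/2 + 1/9 = 101/18 ≈ 5.6111)
(X*21)*t(-3, -4) = ((101/18)*21)*1 = (707/6)*1 = 707/6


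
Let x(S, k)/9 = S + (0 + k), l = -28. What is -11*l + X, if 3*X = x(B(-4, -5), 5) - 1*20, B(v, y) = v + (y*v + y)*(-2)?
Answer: 643/3 ≈ 214.33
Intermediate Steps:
B(v, y) = v - 2*y - 2*v*y (B(v, y) = v + (v*y + y)*(-2) = v + (y + v*y)*(-2) = v + (-2*y - 2*v*y) = v - 2*y - 2*v*y)
x(S, k) = 9*S + 9*k (x(S, k) = 9*(S + (0 + k)) = 9*(S + k) = 9*S + 9*k)
X = -281/3 (X = ((9*(-4 - 2*(-5) - 2*(-4)*(-5)) + 9*5) - 1*20)/3 = ((9*(-4 + 10 - 40) + 45) - 20)/3 = ((9*(-34) + 45) - 20)/3 = ((-306 + 45) - 20)/3 = (-261 - 20)/3 = (⅓)*(-281) = -281/3 ≈ -93.667)
-11*l + X = -11*(-28) - 281/3 = 308 - 281/3 = 643/3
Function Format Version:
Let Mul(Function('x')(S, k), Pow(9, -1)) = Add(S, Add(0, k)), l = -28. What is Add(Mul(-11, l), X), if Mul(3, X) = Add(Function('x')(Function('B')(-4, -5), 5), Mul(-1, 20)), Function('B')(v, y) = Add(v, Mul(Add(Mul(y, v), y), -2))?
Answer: Rational(643, 3) ≈ 214.33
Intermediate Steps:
Function('B')(v, y) = Add(v, Mul(-2, y), Mul(-2, v, y)) (Function('B')(v, y) = Add(v, Mul(Add(Mul(v, y), y), -2)) = Add(v, Mul(Add(y, Mul(v, y)), -2)) = Add(v, Add(Mul(-2, y), Mul(-2, v, y))) = Add(v, Mul(-2, y), Mul(-2, v, y)))
Function('x')(S, k) = Add(Mul(9, S), Mul(9, k)) (Function('x')(S, k) = Mul(9, Add(S, Add(0, k))) = Mul(9, Add(S, k)) = Add(Mul(9, S), Mul(9, k)))
X = Rational(-281, 3) (X = Mul(Rational(1, 3), Add(Add(Mul(9, Add(-4, Mul(-2, -5), Mul(-2, -4, -5))), Mul(9, 5)), Mul(-1, 20))) = Mul(Rational(1, 3), Add(Add(Mul(9, Add(-4, 10, -40)), 45), -20)) = Mul(Rational(1, 3), Add(Add(Mul(9, -34), 45), -20)) = Mul(Rational(1, 3), Add(Add(-306, 45), -20)) = Mul(Rational(1, 3), Add(-261, -20)) = Mul(Rational(1, 3), -281) = Rational(-281, 3) ≈ -93.667)
Add(Mul(-11, l), X) = Add(Mul(-11, -28), Rational(-281, 3)) = Add(308, Rational(-281, 3)) = Rational(643, 3)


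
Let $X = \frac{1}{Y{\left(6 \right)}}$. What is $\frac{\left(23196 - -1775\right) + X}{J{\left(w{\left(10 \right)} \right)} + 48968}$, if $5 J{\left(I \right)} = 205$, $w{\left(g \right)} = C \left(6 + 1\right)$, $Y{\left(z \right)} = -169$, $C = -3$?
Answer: $\frac{4220098}{8282521} \approx 0.50952$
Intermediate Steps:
$w{\left(g \right)} = -21$ ($w{\left(g \right)} = - 3 \left(6 + 1\right) = \left(-3\right) 7 = -21$)
$J{\left(I \right)} = 41$ ($J{\left(I \right)} = \frac{1}{5} \cdot 205 = 41$)
$X = - \frac{1}{169}$ ($X = \frac{1}{-169} = - \frac{1}{169} \approx -0.0059172$)
$\frac{\left(23196 - -1775\right) + X}{J{\left(w{\left(10 \right)} \right)} + 48968} = \frac{\left(23196 - -1775\right) - \frac{1}{169}}{41 + 48968} = \frac{\left(23196 + 1775\right) - \frac{1}{169}}{49009} = \left(24971 - \frac{1}{169}\right) \frac{1}{49009} = \frac{4220098}{169} \cdot \frac{1}{49009} = \frac{4220098}{8282521}$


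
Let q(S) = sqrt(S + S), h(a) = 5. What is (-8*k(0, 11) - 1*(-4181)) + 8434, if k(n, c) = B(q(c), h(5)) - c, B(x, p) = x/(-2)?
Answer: 12703 + 4*sqrt(22) ≈ 12722.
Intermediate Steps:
q(S) = sqrt(2)*sqrt(S) (q(S) = sqrt(2*S) = sqrt(2)*sqrt(S))
B(x, p) = -x/2 (B(x, p) = x*(-1/2) = -x/2)
k(n, c) = -c - sqrt(2)*sqrt(c)/2 (k(n, c) = -sqrt(2)*sqrt(c)/2 - c = -c - sqrt(2)*sqrt(c)/2)
(-8*k(0, 11) - 1*(-4181)) + 8434 = (-8*(-1*11 - sqrt(2)*sqrt(11)/2) - 1*(-4181)) + 8434 = (-8*(-11 - sqrt(22)/2) + 4181) + 8434 = ((88 + 4*sqrt(22)) + 4181) + 8434 = (4269 + 4*sqrt(22)) + 8434 = 12703 + 4*sqrt(22)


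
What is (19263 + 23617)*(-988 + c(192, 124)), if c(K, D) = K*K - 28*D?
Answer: 1389483520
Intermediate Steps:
c(K, D) = K² - 28*D
(19263 + 23617)*(-988 + c(192, 124)) = (19263 + 23617)*(-988 + (192² - 28*124)) = 42880*(-988 + (36864 - 3472)) = 42880*(-988 + 33392) = 42880*32404 = 1389483520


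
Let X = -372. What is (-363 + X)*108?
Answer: -79380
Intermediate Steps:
(-363 + X)*108 = (-363 - 372)*108 = -735*108 = -79380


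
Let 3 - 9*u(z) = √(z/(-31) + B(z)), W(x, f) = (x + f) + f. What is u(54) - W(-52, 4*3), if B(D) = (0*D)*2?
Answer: 85/3 - I*√186/93 ≈ 28.333 - 0.14665*I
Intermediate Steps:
B(D) = 0 (B(D) = 0*2 = 0)
W(x, f) = x + 2*f (W(x, f) = (f + x) + f = x + 2*f)
u(z) = ⅓ - √31*√(-z)/279 (u(z) = ⅓ - √(z/(-31) + 0)/9 = ⅓ - √(z*(-1/31) + 0)/9 = ⅓ - √(-z/31 + 0)/9 = ⅓ - √31*√(-z)/31/9 = ⅓ - √31*√(-z)/279)
u(54) - W(-52, 4*3) = (⅓ - √31*√(-1*54)/279) - (-52 + 2*(4*3)) = (⅓ - √31*√(-54)/279) - (-52 + 2*12) = (⅓ - √31*3*I*√6/279) - (-52 + 24) = (⅓ - I*√186/93) - 1*(-28) = (⅓ - I*√186/93) + 28 = 85/3 - I*√186/93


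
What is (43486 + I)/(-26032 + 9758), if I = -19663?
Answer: -23823/16274 ≈ -1.4639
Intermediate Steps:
(43486 + I)/(-26032 + 9758) = (43486 - 19663)/(-26032 + 9758) = 23823/(-16274) = 23823*(-1/16274) = -23823/16274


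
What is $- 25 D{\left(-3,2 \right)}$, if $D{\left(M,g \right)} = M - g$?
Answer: $125$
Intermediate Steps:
$- 25 D{\left(-3,2 \right)} = - 25 \left(-3 - 2\right) = \left(-25\right) \left(-5\right) = 125$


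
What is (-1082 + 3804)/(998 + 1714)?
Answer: 1361/1356 ≈ 1.0037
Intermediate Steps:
(-1082 + 3804)/(998 + 1714) = 2722/2712 = 2722*(1/2712) = 1361/1356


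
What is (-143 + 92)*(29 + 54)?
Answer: -4233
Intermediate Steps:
(-143 + 92)*(29 + 54) = -51*83 = -4233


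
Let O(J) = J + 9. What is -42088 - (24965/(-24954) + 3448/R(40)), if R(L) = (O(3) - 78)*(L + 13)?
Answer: -204091663063/4849394 ≈ -42086.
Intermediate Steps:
O(J) = 9 + J
R(L) = -858 - 66*L (R(L) = ((9 + 3) - 78)*(L + 13) = (12 - 78)*(13 + L) = -66*(13 + L) = -858 - 66*L)
-42088 - (24965/(-24954) + 3448/R(40)) = -42088 - (24965/(-24954) + 3448/(-858 - 66*40)) = -42088 - (24965*(-1/24954) + 3448/(-858 - 2640)) = -42088 - (-24965/24954 + 3448/(-3498)) = -42088 - (-24965/24954 + 3448*(-1/3498)) = -42088 - (-24965/24954 - 1724/1749) = -42088 - 1*(-9631609/4849394) = -42088 + 9631609/4849394 = -204091663063/4849394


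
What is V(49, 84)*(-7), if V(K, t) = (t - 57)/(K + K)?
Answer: -27/14 ≈ -1.9286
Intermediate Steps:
V(K, t) = (-57 + t)/(2*K) (V(K, t) = (-57 + t)/((2*K)) = (-57 + t)*(1/(2*K)) = (-57 + t)/(2*K))
V(49, 84)*(-7) = ((½)*(-57 + 84)/49)*(-7) = ((½)*(1/49)*27)*(-7) = (27/98)*(-7) = -27/14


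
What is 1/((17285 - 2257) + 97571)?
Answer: 1/112599 ≈ 8.8811e-6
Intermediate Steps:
1/((17285 - 2257) + 97571) = 1/(15028 + 97571) = 1/112599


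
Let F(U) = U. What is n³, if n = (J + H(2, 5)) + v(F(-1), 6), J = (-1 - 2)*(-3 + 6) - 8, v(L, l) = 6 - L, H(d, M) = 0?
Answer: -1000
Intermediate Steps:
J = -17 (J = -3*3 - 8 = -9 - 8 = -17)
n = -10 (n = (-17 + 0) + (6 - 1*(-1)) = -17 + (6 + 1) = -17 + 7 = -10)
n³ = (-10)³ = -1000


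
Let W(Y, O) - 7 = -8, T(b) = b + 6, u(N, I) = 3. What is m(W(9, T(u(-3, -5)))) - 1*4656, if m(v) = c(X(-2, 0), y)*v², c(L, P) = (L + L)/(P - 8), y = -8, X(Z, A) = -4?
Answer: -9311/2 ≈ -4655.5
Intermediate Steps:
T(b) = 6 + b
W(Y, O) = -1 (W(Y, O) = 7 - 8 = -1)
c(L, P) = 2*L/(-8 + P) (c(L, P) = (2*L)/(-8 + P) = 2*L/(-8 + P))
m(v) = v²/2 (m(v) = (2*(-4)/(-8 - 8))*v² = (2*(-4)/(-16))*v² = (2*(-4)*(-1/16))*v² = v²/2)
m(W(9, T(u(-3, -5)))) - 1*4656 = (½)*(-1)² - 1*4656 = (½)*1 - 4656 = ½ - 4656 = -9311/2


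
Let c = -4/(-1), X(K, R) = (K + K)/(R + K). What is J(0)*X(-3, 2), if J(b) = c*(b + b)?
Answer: 0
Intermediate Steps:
X(K, R) = 2*K/(K + R) (X(K, R) = (2*K)/(K + R) = 2*K/(K + R))
c = 4 (c = -4*(-1) = 4)
J(b) = 8*b (J(b) = 4*(b + b) = 4*(2*b) = 8*b)
J(0)*X(-3, 2) = (8*0)*(2*(-3)/(-3 + 2)) = 0*(2*(-3)/(-1)) = 0*(2*(-3)*(-1)) = 0*6 = 0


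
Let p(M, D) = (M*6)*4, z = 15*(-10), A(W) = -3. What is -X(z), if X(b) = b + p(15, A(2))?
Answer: -210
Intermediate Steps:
z = -150
p(M, D) = 24*M (p(M, D) = (6*M)*4 = 24*M)
X(b) = 360 + b (X(b) = b + 24*15 = b + 360 = 360 + b)
-X(z) = -(360 - 150) = -1*210 = -210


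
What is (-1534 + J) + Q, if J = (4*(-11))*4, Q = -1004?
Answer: -2714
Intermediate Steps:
J = -176 (J = -44*4 = -176)
(-1534 + J) + Q = (-1534 - 176) - 1004 = -1710 - 1004 = -2714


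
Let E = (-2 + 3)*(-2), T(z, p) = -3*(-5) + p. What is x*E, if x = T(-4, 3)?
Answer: -36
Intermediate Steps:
T(z, p) = 15 + p
x = 18 (x = 15 + 3 = 18)
E = -2 (E = 1*(-2) = -2)
x*E = 18*(-2) = -36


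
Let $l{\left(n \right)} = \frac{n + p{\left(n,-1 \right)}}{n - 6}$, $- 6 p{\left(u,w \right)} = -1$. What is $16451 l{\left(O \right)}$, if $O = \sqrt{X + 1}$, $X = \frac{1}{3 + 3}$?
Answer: $- \frac{213863}{209} - \frac{608687 \sqrt{42}}{1254} \approx -4169.0$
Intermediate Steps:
$X = \frac{1}{6} \approx 0.16667$
$O = \frac{\sqrt{42}}{6}$ ($O = \sqrt{\frac{1}{6} + 1} = \sqrt{\frac{7}{6}} = \frac{\sqrt{42}}{6} \approx 1.0801$)
$p{\left(u,w \right)} = \frac{1}{6}$ ($p{\left(u,w \right)} = \left(- \frac{1}{6}\right) \left(-1\right) = \frac{1}{6}$)
$l{\left(n \right)} = \frac{\frac{1}{6} + n}{-6 + n}$ ($l{\left(n \right)} = \frac{n + \frac{1}{6}}{n - 6} = \frac{\frac{1}{6} + n}{-6 + n}$)
$16451 l{\left(O \right)} = 16451 \frac{\frac{1}{6} + \frac{\sqrt{42}}{6}}{-6 + \frac{\sqrt{42}}{6}} = \frac{16451 \left(\frac{1}{6} + \frac{\sqrt{42}}{6}\right)}{-6 + \frac{\sqrt{42}}{6}}$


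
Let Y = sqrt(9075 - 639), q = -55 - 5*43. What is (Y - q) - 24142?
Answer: -23872 + 2*sqrt(2109) ≈ -23780.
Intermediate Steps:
q = -270 (q = -55 - 215 = -270)
Y = 2*sqrt(2109) (Y = sqrt(8436) = 2*sqrt(2109) ≈ 91.848)
(Y - q) - 24142 = (2*sqrt(2109) - 1*(-270)) - 24142 = (2*sqrt(2109) + 270) - 24142 = (270 + 2*sqrt(2109)) - 24142 = -23872 + 2*sqrt(2109)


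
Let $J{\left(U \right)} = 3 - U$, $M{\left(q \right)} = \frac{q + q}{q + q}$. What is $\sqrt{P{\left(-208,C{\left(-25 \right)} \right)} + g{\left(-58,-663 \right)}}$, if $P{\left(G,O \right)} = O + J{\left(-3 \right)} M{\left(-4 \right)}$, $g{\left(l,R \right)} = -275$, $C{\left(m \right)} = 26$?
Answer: $9 i \sqrt{3} \approx 15.588 i$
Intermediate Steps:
$M{\left(q \right)} = 1$ ($M{\left(q \right)} = \frac{2 q}{2 q} = 2 q \frac{1}{2 q} = 1$)
$P{\left(G,O \right)} = 6 + O$ ($P{\left(G,O \right)} = O + \left(3 - -3\right) 1 = O + \left(3 + 3\right) 1 = O + 6 \cdot 1 = O + 6 = 6 + O$)
$\sqrt{P{\left(-208,C{\left(-25 \right)} \right)} + g{\left(-58,-663 \right)}} = \sqrt{\left(6 + 26\right) - 275} = \sqrt{32 - 275} = \sqrt{-243} = 9 i \sqrt{3}$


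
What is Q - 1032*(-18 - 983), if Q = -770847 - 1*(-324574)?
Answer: 586759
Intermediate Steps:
Q = -446273 (Q = -770847 + 324574 = -446273)
Q - 1032*(-18 - 983) = -446273 - 1032*(-18 - 983) = -446273 - 1032*(-1001) = -446273 + 1033032 = 586759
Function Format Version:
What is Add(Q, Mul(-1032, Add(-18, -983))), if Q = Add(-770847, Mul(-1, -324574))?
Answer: 586759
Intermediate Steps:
Q = -446273 (Q = Add(-770847, 324574) = -446273)
Add(Q, Mul(-1032, Add(-18, -983))) = Add(-446273, Mul(-1032, Add(-18, -983))) = Add(-446273, Mul(-1032, -1001)) = Add(-446273, 1033032) = 586759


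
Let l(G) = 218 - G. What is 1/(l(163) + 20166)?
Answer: 1/20221 ≈ 4.9454e-5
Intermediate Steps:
1/(l(163) + 20166) = 1/((218 - 1*163) + 20166) = 1/((218 - 163) + 20166) = 1/(55 + 20166) = 1/20221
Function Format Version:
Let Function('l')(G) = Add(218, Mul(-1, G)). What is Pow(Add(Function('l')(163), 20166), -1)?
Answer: Rational(1, 20221) ≈ 4.9454e-5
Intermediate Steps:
Pow(Add(Function('l')(163), 20166), -1) = Pow(Add(Add(218, Mul(-1, 163)), 20166), -1) = Pow(Add(Add(218, -163), 20166), -1) = Pow(Add(55, 20166), -1) = Pow(20221, -1) = Rational(1, 20221)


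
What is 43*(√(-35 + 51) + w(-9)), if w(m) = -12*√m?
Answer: 172 - 1548*I ≈ 172.0 - 1548.0*I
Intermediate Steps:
43*(√(-35 + 51) + w(-9)) = 43*(√(-35 + 51) - 36*I) = 43*(√16 - 36*I) = 43*(4 - 36*I) = 172 - 1548*I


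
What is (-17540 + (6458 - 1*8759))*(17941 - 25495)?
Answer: 149878914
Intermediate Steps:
(-17540 + (6458 - 1*8759))*(17941 - 25495) = (-17540 + (6458 - 8759))*(-7554) = (-17540 - 2301)*(-7554) = -19841*(-7554) = 149878914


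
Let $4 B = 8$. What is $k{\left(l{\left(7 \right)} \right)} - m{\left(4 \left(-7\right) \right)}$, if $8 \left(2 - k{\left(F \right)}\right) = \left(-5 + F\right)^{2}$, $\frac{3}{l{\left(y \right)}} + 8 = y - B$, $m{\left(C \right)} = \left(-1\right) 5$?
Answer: $\frac{5}{2} \approx 2.5$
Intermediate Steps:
$B = 2$ ($B = \frac{1}{4} \cdot 8 = 2$)
$m{\left(C \right)} = -5$
$l{\left(y \right)} = \frac{3}{-10 + y}$ ($l{\left(y \right)} = \frac{3}{-8 + \left(y - 2\right)} = \frac{3}{-8 + \left(-2 + y\right)} = \frac{3}{-10 + y}$)
$k{\left(F \right)} = 2 - \frac{\left(-5 + F\right)^{2}}{8}$
$k{\left(l{\left(7 \right)} \right)} - m{\left(4 \left(-7\right) \right)} = \left(2 - \frac{\left(-5 + \frac{3}{-10 + 7}\right)^{2}}{8}\right) - -5 = \left(2 - \frac{\left(-5 + \frac{3}{-3}\right)^{2}}{8}\right) + 5 = \left(2 - \frac{\left(-5 + 3 \left(- \frac{1}{3}\right)\right)^{2}}{8}\right) + 5 = \left(2 - \frac{\left(-5 - 1\right)^{2}}{8}\right) + 5 = \left(2 - \frac{\left(-6\right)^{2}}{8}\right) + 5 = \left(2 - \frac{9}{2}\right) + 5 = - \frac{5}{2} + 5 = \frac{5}{2}$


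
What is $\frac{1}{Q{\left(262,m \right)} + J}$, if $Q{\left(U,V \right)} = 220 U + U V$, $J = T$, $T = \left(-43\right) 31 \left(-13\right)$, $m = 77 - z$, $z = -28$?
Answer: $\frac{1}{102479} \approx 9.7581 \cdot 10^{-6}$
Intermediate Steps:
$m = 105$ ($m = 77 - -28 = 77 + 28 = 105$)
$T = 17329$ ($T = \left(-1333\right) \left(-13\right) = 17329$)
$J = 17329$
$\frac{1}{Q{\left(262,m \right)} + J} = \frac{1}{262 \left(220 + 105\right) + 17329} = \frac{1}{262 \cdot 325 + 17329} = \frac{1}{85150 + 17329} = \frac{1}{102479}$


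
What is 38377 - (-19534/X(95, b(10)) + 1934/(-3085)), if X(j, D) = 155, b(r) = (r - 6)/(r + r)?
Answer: 3682296827/95635 ≈ 38504.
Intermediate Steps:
b(r) = (-6 + r)/(2*r) (b(r) = (-6 + r)/((2*r)) = (-6 + r)*(1/(2*r)) = (-6 + r)/(2*r))
38377 - (-19534/X(95, b(10)) + 1934/(-3085)) = 38377 - (-19534/155 + 1934/(-3085)) = 38377 - (-19534*1/155 + 1934*(-1/3085)) = 38377 - (-19534/155 - 1934/3085) = 38377 - 1*(-12112432/95635) = 38377 + 12112432/95635 = 3682296827/95635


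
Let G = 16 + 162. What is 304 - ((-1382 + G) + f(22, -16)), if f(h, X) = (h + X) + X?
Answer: 1518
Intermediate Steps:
f(h, X) = h + 2*X (f(h, X) = (X + h) + X = h + 2*X)
G = 178
304 - ((-1382 + G) + f(22, -16)) = 304 - ((-1382 + 178) + (22 + 2*(-16))) = 304 - (-1204 + (22 - 32)) = 304 - (-1204 - 10) = 304 - 1*(-1214) = 304 + 1214 = 1518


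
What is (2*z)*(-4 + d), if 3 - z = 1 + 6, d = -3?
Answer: 56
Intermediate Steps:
z = -4 (z = 3 - (1 + 6) = 3 - 1*7 = 3 - 7 = -4)
(2*z)*(-4 + d) = (2*(-4))*(-4 - 3) = -8*(-7) = 56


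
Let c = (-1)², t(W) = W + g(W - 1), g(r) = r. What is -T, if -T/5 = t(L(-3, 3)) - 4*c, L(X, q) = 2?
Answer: -5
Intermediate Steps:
t(W) = -1 + 2*W (t(W) = W + (W - 1) = W + (-1 + W) = -1 + 2*W)
c = 1
T = 5 (T = -5*((-1 + 2*2) - 4*1) = -5*((-1 + 4) - 4) = -5*(3 - 4) = -5*(-1) = 5)
-T = -1*5 = -5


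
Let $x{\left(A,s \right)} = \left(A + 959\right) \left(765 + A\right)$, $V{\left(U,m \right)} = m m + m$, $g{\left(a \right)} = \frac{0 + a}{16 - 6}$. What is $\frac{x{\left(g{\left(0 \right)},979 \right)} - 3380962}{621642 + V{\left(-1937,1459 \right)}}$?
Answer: $- \frac{2647327}{2751782} \approx -0.96204$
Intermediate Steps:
$g{\left(a \right)} = \frac{a}{10}$
$V{\left(U,m \right)} = m + m^{2}$ ($V{\left(U,m \right)} = m^{2} + m = m + m^{2}$)
$x{\left(A,s \right)} = \left(765 + A\right) \left(959 + A\right)$ ($x{\left(A,s \right)} = \left(959 + A\right) \left(765 + A\right) = \left(765 + A\right) \left(959 + A\right)$)
$\frac{x{\left(g{\left(0 \right)},979 \right)} - 3380962}{621642 + V{\left(-1937,1459 \right)}} = \frac{\left(733635 + \left(\frac{1}{10} \cdot 0\right)^{2} + 1724 \cdot \frac{1}{10} \cdot 0\right) - 3380962}{621642 + 1459 \left(1 + 1459\right)} = \frac{\left(733635 + 0^{2} + 1724 \cdot 0\right) - 3380962}{621642 + 1459 \cdot 1460} = \frac{\left(733635 + 0 + 0\right) - 3380962}{621642 + 2130140} = \frac{733635 - 3380962}{2751782} = \left(-2647327\right) \frac{1}{2751782} = - \frac{2647327}{2751782}$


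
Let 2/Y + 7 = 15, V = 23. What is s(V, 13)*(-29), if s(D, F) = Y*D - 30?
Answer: 2813/4 ≈ 703.25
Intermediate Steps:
Y = ¼ (Y = 2/(-7 + 15) = 2/8 = 2*(⅛) = ¼ ≈ 0.25000)
s(D, F) = -30 + D/4 (s(D, F) = D/4 - 30 = -30 + D/4)
s(V, 13)*(-29) = (-30 + (¼)*23)*(-29) = (-30 + 23/4)*(-29) = -97/4*(-29) = 2813/4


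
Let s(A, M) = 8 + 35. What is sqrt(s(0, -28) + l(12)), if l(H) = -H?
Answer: sqrt(31) ≈ 5.5678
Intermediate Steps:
s(A, M) = 43
sqrt(s(0, -28) + l(12)) = sqrt(43 - 1*12) = sqrt(43 - 12) = sqrt(31)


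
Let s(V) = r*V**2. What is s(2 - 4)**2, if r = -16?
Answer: 4096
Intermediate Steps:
s(V) = -16*V**2
s(2 - 4)**2 = (-16*(2 - 4)**2)**2 = (-16*(-2)**2)**2 = (-16*4)**2 = (-64)**2 = 4096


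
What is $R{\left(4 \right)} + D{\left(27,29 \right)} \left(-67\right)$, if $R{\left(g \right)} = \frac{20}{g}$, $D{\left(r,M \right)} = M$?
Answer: $-1938$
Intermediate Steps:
$R{\left(4 \right)} + D{\left(27,29 \right)} \left(-67\right) = \frac{20}{4} + 29 \left(-67\right) = 20 \cdot \frac{1}{4} - 1943 = 5 - 1943 = -1938$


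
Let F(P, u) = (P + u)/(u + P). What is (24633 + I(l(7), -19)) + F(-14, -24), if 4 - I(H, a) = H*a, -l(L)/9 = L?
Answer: 23441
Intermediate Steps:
l(L) = -9*L
F(P, u) = 1 (F(P, u) = (P + u)/(P + u) = 1)
I(H, a) = 4 - H*a
(24633 + I(l(7), -19)) + F(-14, -24) = (24633 + (4 - 1*(-9*7)*(-19))) + 1 = (24633 + (4 - 1*(-63)*(-19))) + 1 = (24633 + (4 - 1197)) + 1 = (24633 - 1193) + 1 = 23440 + 1 = 23441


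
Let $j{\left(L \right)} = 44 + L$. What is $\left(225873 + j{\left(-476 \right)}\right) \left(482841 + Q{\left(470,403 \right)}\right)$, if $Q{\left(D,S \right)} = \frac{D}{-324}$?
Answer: $\frac{1959332955343}{18} \approx 1.0885 \cdot 10^{11}$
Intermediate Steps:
$Q{\left(D,S \right)} = - \frac{D}{324}$ ($Q{\left(D,S \right)} = D \left(- \frac{1}{324}\right) = - \frac{D}{324}$)
$\left(225873 + j{\left(-476 \right)}\right) \left(482841 + Q{\left(470,403 \right)}\right) = \left(225873 + \left(44 - 476\right)\right) \left(482841 - \frac{235}{162}\right) = \left(225873 - 432\right) \left(482841 - \frac{235}{162}\right) = 225441 \cdot \frac{78220007}{162} = \frac{1959332955343}{18}$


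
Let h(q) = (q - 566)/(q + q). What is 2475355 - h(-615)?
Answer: 3044685469/1230 ≈ 2.4754e+6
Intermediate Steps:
h(q) = (-566 + q)/(2*q) (h(q) = (-566 + q)/((2*q)) = (-566 + q)*(1/(2*q)) = (-566 + q)/(2*q))
2475355 - h(-615) = 2475355 - (-566 - 615)/(2*(-615)) = 2475355 - (-1)*(-1181)/(2*615) = 2475355 - 1*1181/1230 = 2475355 - 1181/1230 = 3044685469/1230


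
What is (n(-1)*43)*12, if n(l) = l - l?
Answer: 0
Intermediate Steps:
n(l) = 0
(n(-1)*43)*12 = (0*43)*12 = 0*12 = 0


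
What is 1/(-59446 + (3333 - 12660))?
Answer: -1/68773 ≈ -1.4541e-5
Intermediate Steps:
1/(-59446 + (3333 - 12660)) = 1/(-59446 - 9327) = 1/(-68773) = -1/68773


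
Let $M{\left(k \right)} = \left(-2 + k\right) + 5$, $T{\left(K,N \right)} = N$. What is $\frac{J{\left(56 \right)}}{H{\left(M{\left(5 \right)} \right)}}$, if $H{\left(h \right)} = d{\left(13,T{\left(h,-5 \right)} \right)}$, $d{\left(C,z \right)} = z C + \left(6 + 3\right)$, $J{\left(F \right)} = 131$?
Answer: $- \frac{131}{56} \approx -2.3393$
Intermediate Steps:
$M{\left(k \right)} = 3 + k$
$d{\left(C,z \right)} = 9 + C z$ ($d{\left(C,z \right)} = C z + 9 = 9 + C z$)
$H{\left(h \right)} = -56$ ($H{\left(h \right)} = 9 + 13 \left(-5\right) = 9 - 65 = -56$)
$\frac{J{\left(56 \right)}}{H{\left(M{\left(5 \right)} \right)}} = \frac{131}{-56} = 131 \left(- \frac{1}{56}\right) = - \frac{131}{56}$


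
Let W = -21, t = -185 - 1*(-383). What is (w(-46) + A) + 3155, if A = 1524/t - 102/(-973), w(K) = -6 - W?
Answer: 102036038/32109 ≈ 3177.8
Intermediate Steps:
t = 198 (t = -185 + 383 = 198)
w(K) = 15 (w(K) = -6 - 1*(-21) = -6 + 21 = 15)
A = 250508/32109 (A = 1524/198 - 102/(-973) = 1524*(1/198) - 102*(-1/973) = 254/33 + 102/973 = 250508/32109 ≈ 7.8018)
(w(-46) + A) + 3155 = (15 + 250508/32109) + 3155 = 732143/32109 + 3155 = 102036038/32109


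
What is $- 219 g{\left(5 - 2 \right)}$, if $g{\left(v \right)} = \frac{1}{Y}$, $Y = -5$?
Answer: $\frac{219}{5} \approx 43.8$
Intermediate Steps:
$g{\left(v \right)} = - \frac{1}{5}$ ($g{\left(v \right)} = \frac{1}{-5} = - \frac{1}{5}$)
$- 219 g{\left(5 - 2 \right)} = \left(-219\right) \left(- \frac{1}{5}\right) = \frac{219}{5}$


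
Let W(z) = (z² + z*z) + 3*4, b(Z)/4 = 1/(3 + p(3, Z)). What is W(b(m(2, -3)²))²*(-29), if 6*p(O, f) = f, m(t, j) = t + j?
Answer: -872153424/130321 ≈ -6692.3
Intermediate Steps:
m(t, j) = j + t
p(O, f) = f/6
b(Z) = 4/(3 + Z/6)
W(z) = 12 + 2*z² (W(z) = (z² + z²) + 12 = 2*z² + 12 = 12 + 2*z²)
W(b(m(2, -3)²))²*(-29) = (12 + 2*(24/(18 + (-3 + 2)²))²)²*(-29) = (12 + 2*(24/(18 + (-1)²))²)²*(-29) = (12 + 2*(24/(18 + 1))²)²*(-29) = (12 + 2*(24/19)²)²*(-29) = (12 + 2*(576/361))²*(-29) = (12 + 1152/361)²*(-29) = (5484/361)²*(-29) = (30074256/130321)*(-29) = -872153424/130321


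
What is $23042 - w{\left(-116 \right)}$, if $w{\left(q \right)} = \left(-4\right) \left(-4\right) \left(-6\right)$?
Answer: $23138$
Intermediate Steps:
$w{\left(q \right)} = -96$ ($w{\left(q \right)} = 16 \left(-6\right) = -96$)
$23042 - w{\left(-116 \right)} = 23042 - -96 = 23042 + 96 = 23138$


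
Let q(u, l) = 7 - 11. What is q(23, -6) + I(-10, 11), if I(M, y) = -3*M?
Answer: 26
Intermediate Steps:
q(u, l) = -4
q(23, -6) + I(-10, 11) = -4 - 3*(-10) = -4 + 30 = 26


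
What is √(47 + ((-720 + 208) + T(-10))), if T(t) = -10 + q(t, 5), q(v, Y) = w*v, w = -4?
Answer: I*√435 ≈ 20.857*I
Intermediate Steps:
q(v, Y) = -4*v
T(t) = -10 - 4*t
√(47 + ((-720 + 208) + T(-10))) = √(47 + ((-720 + 208) + (-10 - 4*(-10)))) = √(47 + (-512 + (-10 + 40))) = √(47 + (-512 + 30)) = √(47 - 482) = √(-435) = I*√435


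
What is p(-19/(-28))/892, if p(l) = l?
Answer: 19/24976 ≈ 0.00076073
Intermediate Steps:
p(-19/(-28))/892 = -19/(-28)/892 = -19*(-1/28)*(1/892) = (19/28)*(1/892) = 19/24976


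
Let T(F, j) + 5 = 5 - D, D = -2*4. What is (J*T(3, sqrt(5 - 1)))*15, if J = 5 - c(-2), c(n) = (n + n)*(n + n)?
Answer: -1320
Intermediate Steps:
c(n) = 4*n**2 (c(n) = (2*n)*(2*n) = 4*n**2)
J = -11 (J = 5 - 4*(-2)**2 = 5 - 4*4 = 5 - 1*16 = 5 - 16 = -11)
D = -8
T(F, j) = 8 (T(F, j) = -5 + (5 - 1*(-8)) = -5 + (5 + 8) = -5 + 13 = 8)
(J*T(3, sqrt(5 - 1)))*15 = -11*8*15 = -88*15 = -1320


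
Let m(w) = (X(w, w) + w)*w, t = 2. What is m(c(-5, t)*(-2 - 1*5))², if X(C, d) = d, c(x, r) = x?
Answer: 6002500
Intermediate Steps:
m(w) = 2*w² (m(w) = (w + w)*w = (2*w)*w = 2*w²)
m(c(-5, t)*(-2 - 1*5))² = (2*(-5*(-2 - 1*5))²)² = (2*(-5*(-2 - 5))²)² = (2*(-5*(-7))²)² = (2*35²)² = (2*1225)² = 2450² = 6002500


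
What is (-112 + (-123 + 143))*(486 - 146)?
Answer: -31280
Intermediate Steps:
(-112 + (-123 + 143))*(486 - 146) = (-112 + 20)*340 = -92*340 = -31280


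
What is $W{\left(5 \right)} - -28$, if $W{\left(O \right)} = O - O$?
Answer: $28$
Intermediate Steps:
$W{\left(O \right)} = 0$
$W{\left(5 \right)} - -28 = 0 - -28 = 0 + 28 = 28$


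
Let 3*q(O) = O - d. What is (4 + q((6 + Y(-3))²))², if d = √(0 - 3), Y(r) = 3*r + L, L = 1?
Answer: (16 - I*√3)²/9 ≈ 28.111 - 6.1584*I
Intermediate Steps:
Y(r) = 1 + 3*r (Y(r) = 3*r + 1 = 1 + 3*r)
d = I*√3 (d = √(-3) = I*√3 ≈ 1.732*I)
q(O) = O/3 - I*√3/3 (q(O) = (O - I*√3)/3 = O/3 - I*√3/3)
(4 + q((6 + Y(-3))²))² = (4 + ((6 + (1 + 3*(-3)))²/3 - I*√3/3))² = (4 + ((6 + (1 - 9))²/3 - I*√3/3))² = (4 + ((6 - 8)²/3 - I*√3/3))² = (4 + ((⅓)*(-2)² - I*√3/3))² = (4 + ((⅓)*4 - I*√3/3))² = (4 + (4/3 - I*√3/3))² = (16/3 - I*√3/3)²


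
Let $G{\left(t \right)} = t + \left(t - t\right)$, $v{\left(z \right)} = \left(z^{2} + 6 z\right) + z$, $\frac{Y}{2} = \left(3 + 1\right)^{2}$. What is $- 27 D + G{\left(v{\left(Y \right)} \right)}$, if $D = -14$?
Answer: $1626$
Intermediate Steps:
$Y = 32$ ($Y = 2 \left(3 + 1\right)^{2} = 2 \cdot 4^{2} = 2 \cdot 16 = 32$)
$v{\left(z \right)} = z^{2} + 7 z$
$G{\left(t \right)} = t$ ($G{\left(t \right)} = t + 0 = t$)
$- 27 D + G{\left(v{\left(Y \right)} \right)} = \left(-27\right) \left(-14\right) + 32 \left(7 + 32\right) = 378 + 32 \cdot 39 = 378 + 1248 = 1626$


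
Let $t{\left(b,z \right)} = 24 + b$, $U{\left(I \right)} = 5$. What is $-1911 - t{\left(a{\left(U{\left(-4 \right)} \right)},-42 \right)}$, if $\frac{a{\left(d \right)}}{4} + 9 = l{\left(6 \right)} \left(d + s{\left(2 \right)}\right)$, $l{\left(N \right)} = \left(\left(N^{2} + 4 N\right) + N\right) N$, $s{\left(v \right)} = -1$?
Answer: $-8235$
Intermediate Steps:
$l{\left(N \right)} = N \left(N^{2} + 5 N\right)$ ($l{\left(N \right)} = \left(N^{2} + 5 N\right) N = N \left(N^{2} + 5 N\right)$)
$a{\left(d \right)} = -1620 + 1584 d$ ($a{\left(d \right)} = -36 + 4 \cdot 6^{2} \left(5 + 6\right) \left(d - 1\right) = -36 + 4 \cdot 36 \cdot 11 \left(-1 + d\right) = -36 + 4 \cdot 396 \left(-1 + d\right) = -36 + 4 \left(-396 + 396 d\right) = -36 + \left(-1584 + 1584 d\right) = -1620 + 1584 d$)
$-1911 - t{\left(a{\left(U{\left(-4 \right)} \right)},-42 \right)} = -1911 - \left(24 + \left(-1620 + 1584 \cdot 5\right)\right) = -1911 - \left(24 + \left(-1620 + 7920\right)\right) = -1911 - \left(24 + 6300\right) = -1911 - 6324 = -8235$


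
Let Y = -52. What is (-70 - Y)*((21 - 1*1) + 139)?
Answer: -2862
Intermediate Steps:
(-70 - Y)*((21 - 1*1) + 139) = (-70 - 1*(-52))*((21 - 1*1) + 139) = (-70 + 52)*((21 - 1) + 139) = -18*(20 + 139) = -18*159 = -2862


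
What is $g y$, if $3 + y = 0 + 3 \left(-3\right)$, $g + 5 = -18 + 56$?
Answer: $-396$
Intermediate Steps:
$g = 33$ ($g = -5 + \left(-18 + 56\right) = -5 + 38 = 33$)
$y = -12$ ($y = -3 + \left(0 + 3 \left(-3\right)\right) = -3 + \left(0 - 9\right) = -3 - 9 = -12$)
$g y = 33 \left(-12\right) = -396$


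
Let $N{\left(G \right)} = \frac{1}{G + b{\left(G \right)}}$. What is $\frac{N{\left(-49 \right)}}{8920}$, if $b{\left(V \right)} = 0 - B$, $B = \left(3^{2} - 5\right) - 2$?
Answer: $- \frac{1}{454920} \approx -2.1982 \cdot 10^{-6}$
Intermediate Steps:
$B = 2$ ($B = \left(9 - 5\right) - 2 = 4 - 2 = 2$)
$b{\left(V \right)} = -2$ ($b{\left(V \right)} = 0 - 2 = -2$)
$N{\left(G \right)} = \frac{1}{-2 + G}$ ($N{\left(G \right)} = \frac{1}{G - 2} = \frac{1}{-2 + G}$)
$\frac{N{\left(-49 \right)}}{8920} = \frac{1}{\left(-2 - 49\right) 8920} = \frac{1}{-51} \cdot \frac{1}{8920} = \left(- \frac{1}{51}\right) \frac{1}{8920} = - \frac{1}{454920}$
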